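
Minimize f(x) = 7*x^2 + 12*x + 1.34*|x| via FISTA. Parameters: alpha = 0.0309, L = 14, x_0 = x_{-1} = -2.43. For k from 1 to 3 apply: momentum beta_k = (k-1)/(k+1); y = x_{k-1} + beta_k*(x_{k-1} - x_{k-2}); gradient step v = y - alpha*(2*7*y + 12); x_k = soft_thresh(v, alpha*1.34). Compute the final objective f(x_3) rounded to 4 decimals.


FISTA on f(x) = 7*x^2 + 12*x + 1.34*|x|
L = 14, alpha = 0.0309
Iteration 1: beta = 0.0, y = -2.43 + 0.0*(-2.43 + 2.43) = -2.43
  grad(y) = -22.02, v = y - alpha*grad = -1.7496
  prox(v) = soft_thresh(-1.7496, 0.0414) = -1.7082
Iteration 2: beta = 0.3333, y = -1.7082 + 0.3333*(-1.7082 + 2.43) = -1.4676
  grad(y) = -8.546, v = y - alpha*grad = -1.2035
  prox(v) = soft_thresh(-1.2035, 0.0414) = -1.1621
Iteration 3: beta = 0.5, y = -1.1621 + 0.5*(-1.1621 + 1.7082) = -0.8891
  grad(y) = -0.4467, v = y - alpha*grad = -0.8752
  prox(v) = soft_thresh(-0.8752, 0.0414) = -0.8338
f(x_3) = 7*(-0.8338)^2 + 12*(-0.8338) + 1.34*|-0.8338| = -4.0217


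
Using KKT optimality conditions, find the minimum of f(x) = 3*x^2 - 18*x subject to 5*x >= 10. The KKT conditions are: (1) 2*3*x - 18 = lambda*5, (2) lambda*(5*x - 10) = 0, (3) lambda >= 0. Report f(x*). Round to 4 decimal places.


Step 1: Try lambda = 0 (constraint inactive).
Stationarity: 2*3*x - 18 = 0
x* = 18/(2*3) = 3.0
Check constraint: 5*3.0 = 15.0 >= 10 -- satisfied.
Step 2: Compute optimal value.
f(x*) = 3*3.0^2 - 18*3.0 = -27.0


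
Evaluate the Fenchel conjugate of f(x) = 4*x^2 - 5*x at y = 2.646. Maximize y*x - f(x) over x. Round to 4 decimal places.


f*(y) = sup_x {y*x - a*x^2 - b*x} = sup_x {(y-b)*x - a*x^2}
FOC: (y - b) - 2a*x = 0 => x* = (y - b)/(2a)
x* = (2.646 + 5)/(2*4) = 0.9558
f*(2.646) = (y-b)^2/(4a) = (2.646 + 5)^2/(4*4)
= 58.4613/16 = 3.6538


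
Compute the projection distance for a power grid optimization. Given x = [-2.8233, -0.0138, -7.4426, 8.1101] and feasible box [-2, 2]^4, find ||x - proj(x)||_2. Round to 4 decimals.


Project each component onto [-2, 2].
clip(-2.8233) = -2.0, clip(-0.0138) = -0.0138, clip(-7.4426) = -2.0, clip(8.1101) = 2.0
Projection = [-2.0, -0.0138, -2.0, 2.0]
Squared diffs: [0.6778, 0.0, 29.6219, 37.3333]
Distance = sqrt(67.633) = 8.2239


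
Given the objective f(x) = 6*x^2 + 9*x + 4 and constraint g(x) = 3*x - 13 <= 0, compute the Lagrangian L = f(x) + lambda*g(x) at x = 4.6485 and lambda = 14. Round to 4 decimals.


Step 1: Evaluate f(x).
f(4.6485) = 6*4.6485^2 + 9*4.6485 + 4 = 175.4878
Step 2: Evaluate g(x).
g(4.6485) = 3*4.6485 - 13 = 0.9455
Step 3: Compute Lagrangian.
L = 175.4878 + 14*0.9455 = 188.7248


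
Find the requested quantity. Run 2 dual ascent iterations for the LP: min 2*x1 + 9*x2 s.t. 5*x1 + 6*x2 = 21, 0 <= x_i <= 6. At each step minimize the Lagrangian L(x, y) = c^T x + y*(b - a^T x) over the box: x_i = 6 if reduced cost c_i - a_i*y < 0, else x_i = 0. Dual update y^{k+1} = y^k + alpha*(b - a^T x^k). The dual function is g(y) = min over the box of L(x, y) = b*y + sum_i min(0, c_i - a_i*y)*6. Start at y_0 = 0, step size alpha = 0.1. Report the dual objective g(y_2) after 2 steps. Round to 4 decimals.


Dual ascent for LP: min 2*x1 + 9*x2, 5*x1 + 6*x2 = 21, 0 <= x_i <= 6
Step 1: y^k = 0.0, reduced costs: (2.0, 9.0)
  x^k = (0.0, 0.0), subgradient = b - a^T x = 21.0
  y^{k+1} = 0.0 + 0.1*21.0 = 2.1
Step 2: y^k = 2.1, reduced costs: (-8.5, -3.6)
  x^k = (6.0, 6.0), subgradient = b - a^T x = -45.0
  y^{k+1} = 2.1 + 0.1*-45.0 = -2.4
Dual objective at y_2 = -2.4: reduced costs (14.0, 23.4), box minimizer x = (0.0, 0.0)
g(y_2) = b*y + (c1 - a1*y)*x1 + (c2 - a2*y)*x2 = 21*(-2.4) + 14.0*0.0 + 23.4*0.0 = -50.4 + 0.0 + 0.0 = -50.4


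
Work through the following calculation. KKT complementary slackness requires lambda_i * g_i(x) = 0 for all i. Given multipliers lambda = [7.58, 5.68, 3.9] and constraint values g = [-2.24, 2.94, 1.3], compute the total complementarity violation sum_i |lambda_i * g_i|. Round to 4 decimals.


KKT complementary slackness check:
lambda_1 * g_1 = 7.58 * -2.24 = -16.9792
lambda_2 * g_2 = 5.68 * 2.94 = 16.6992
lambda_3 * g_3 = 3.9 * 1.3 = 5.07
Total violation = 16.9792 + 16.6992 + 5.07 = 38.7484


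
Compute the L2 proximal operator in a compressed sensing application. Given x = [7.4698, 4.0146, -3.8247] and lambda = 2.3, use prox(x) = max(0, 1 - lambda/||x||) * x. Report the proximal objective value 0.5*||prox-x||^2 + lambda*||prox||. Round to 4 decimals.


Step 1: Compute ||x||.
||x|| = 9.3029
Step 2: Compute scaling factor.
scale = max(0, 1 - 2.3/9.3029) = 0.7528
Step 3: prox(x) = [5.623, 3.022, -2.8791]
||prox(x)|| = 7.0029
Step 4: Proximal objective.
0.5*||prox-x||^2 = 2.645
lambda*||prox|| = 16.1067
Total = 18.7516


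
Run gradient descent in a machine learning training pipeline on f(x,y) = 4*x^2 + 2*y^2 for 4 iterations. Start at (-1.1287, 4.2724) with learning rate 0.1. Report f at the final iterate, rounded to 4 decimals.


Gradient descent on f(x,y) = 4*x^2 + 2*y^2.
Starting point: (-1.1287, 4.2724), alpha = 0.1
Step 1: grad_x = 2*4*-1.1287 = -9.0296, grad_y = 2*2*4.2724 = 17.0896
  x_1 = -1.1287 - 0.1*-9.0296 = -0.2257
  y_1 = 4.2724 - 0.1*17.0896 = 2.5634
Step 2: grad_x = 2*4*-0.2257 = -1.8059, grad_y = 2*2*2.5634 = 10.2538
  x_2 = -0.2257 - 0.1*-1.8059 = -0.0451
  y_2 = 2.5634 - 0.1*10.2538 = 1.5381
Step 3: grad_x = 2*4*-0.0451 = -0.3612, grad_y = 2*2*1.5381 = 6.1523
  x_3 = -0.0451 - 0.1*-0.3612 = -0.009
  y_3 = 1.5381 - 0.1*6.1523 = 0.9228
Step 4: grad_x = 2*4*-0.009 = -0.0722, grad_y = 2*2*0.9228 = 3.6914
  x_4 = -0.009 - 0.1*-0.0722 = -0.0018
  y_4 = 0.9228 - 0.1*3.6914 = 0.5537
f(-0.0018, 0.5537) = 4*(-0.0018)^2 + 2*0.5537^2 = 0.6132


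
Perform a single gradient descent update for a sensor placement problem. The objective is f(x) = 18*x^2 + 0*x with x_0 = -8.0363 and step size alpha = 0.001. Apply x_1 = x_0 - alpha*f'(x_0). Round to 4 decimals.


We compute the gradient at x_0 and apply the update.
f'(x) = 36*x + 0
f'(-8.0363) = 36*-8.0363 + 0 = -289.3068
x_1 = -8.0363 - 0.001*-289.3068 = -7.747


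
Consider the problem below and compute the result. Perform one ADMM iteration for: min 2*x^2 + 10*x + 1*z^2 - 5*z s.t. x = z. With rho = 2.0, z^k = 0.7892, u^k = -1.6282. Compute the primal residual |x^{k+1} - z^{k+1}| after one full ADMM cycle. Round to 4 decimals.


ADMM iteration with rho = 2.0, z^k = 0.7892, u^k = -1.6282
Step 1: x-update.
Minimize 2*x^2 + 10*x + (2.0/2)*(x - 0.7892 - 1.6282)^2
FOC: (2*2 + 2.0)*x = -10 + 2.0*(0.7892 + 1.6282)
x^{k+1} = -0.8609
Step 2: z-update.
Minimize 1*z^2 - 5*z + (2.0/2)*(-0.8609 - z - 1.6282)^2
FOC: (2*1 + 2.0)*z = 5 + 2.0*(-0.8609 - 1.6282)
z^{k+1} = 0.0055
Step 3: u-update.
u^{k+1} = -1.6282 - 0.8609 - 0.0055 = -2.4945
Step 4: Primal residual = |-0.8609 - 0.0055| = 0.8663


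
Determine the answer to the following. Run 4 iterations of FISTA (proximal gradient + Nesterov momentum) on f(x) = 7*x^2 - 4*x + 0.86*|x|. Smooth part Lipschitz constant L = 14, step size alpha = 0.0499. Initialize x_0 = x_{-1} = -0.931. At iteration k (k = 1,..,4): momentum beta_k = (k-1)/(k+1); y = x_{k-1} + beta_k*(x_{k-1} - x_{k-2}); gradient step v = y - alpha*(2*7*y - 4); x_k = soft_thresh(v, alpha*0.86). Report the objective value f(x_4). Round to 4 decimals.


FISTA on f(x) = 7*x^2 - 4*x + 0.86*|x|
L = 14, alpha = 0.0499
Iteration 1: beta = 0.0, y = -0.931 + 0.0*(-0.931 + 0.931) = -0.931
  grad(y) = -17.034, v = y - alpha*grad = -0.081
  prox(v) = soft_thresh(-0.081, 0.0429) = -0.0381
Iteration 2: beta = 0.3333, y = -0.0381 + 0.3333*(-0.0381 + 0.931) = 0.2595
  grad(y) = -0.3663, v = y - alpha*grad = 0.2778
  prox(v) = soft_thresh(0.2778, 0.0429) = 0.2349
Iteration 3: beta = 0.5, y = 0.2349 + 0.5*(0.2349 + 0.0381) = 0.3714
  grad(y) = 1.1998, v = y - alpha*grad = 0.3115
  prox(v) = soft_thresh(0.3115, 0.0429) = 0.2686
Iteration 4: beta = 0.6, y = 0.2686 + 0.6*(0.2686 - 0.2349) = 0.2889
  grad(y) = 0.044, v = y - alpha*grad = 0.2867
  prox(v) = soft_thresh(0.2867, 0.0429) = 0.2437
f(x_4) = 7*0.2437^2 - 4*0.2437 + 0.86*|0.2437| = -0.3495


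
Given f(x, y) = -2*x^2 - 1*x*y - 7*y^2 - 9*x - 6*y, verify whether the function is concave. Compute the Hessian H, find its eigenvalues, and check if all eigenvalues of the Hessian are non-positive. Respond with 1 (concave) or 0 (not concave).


The Hessian of f(x,y) = -2*x^2 - 1*x*y - 7*y^2 - 9*x - 6*y is:
H = [[-4, -1], [-1, -14]]
Trace = -4 - 14 = -18
Determinant = -4*-14 - (-1)^2 = 55
Discriminant = (-18)^2 - 4*55 = 104.0
Eigenvalues: lambda_1 = -14.099, lambda_2 = -3.901
The function is concave.

1


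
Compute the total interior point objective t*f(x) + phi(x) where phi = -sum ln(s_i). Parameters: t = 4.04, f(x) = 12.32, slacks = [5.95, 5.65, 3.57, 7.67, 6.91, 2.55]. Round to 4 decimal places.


Step 1: Compute log-barrier.
ln values: [1.7834, 1.7317, 1.2726, 2.0373, 1.933, 0.9361]
phi = -(1.7834 + 1.7317 + 1.2726 + 2.0373 + 1.933 + 0.9361) = -9.694
Step 2: Compute augmented objective.
t*f(x) = 4.04*12.32 = 49.7728
Total = 49.7728 - 9.694 = 40.0788


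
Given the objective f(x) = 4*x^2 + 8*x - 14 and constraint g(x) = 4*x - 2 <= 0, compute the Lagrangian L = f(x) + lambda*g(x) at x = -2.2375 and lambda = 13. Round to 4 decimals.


Step 1: Evaluate f(x).
f(-2.2375) = 4*(-2.2375)^2 + 8*(-2.2375) - 14 = -11.8744
Step 2: Evaluate g(x).
g(-2.2375) = 4*-2.2375 - 2 = -10.95
Step 3: Compute Lagrangian.
L = -11.8744 + 13*-10.95 = -154.2244


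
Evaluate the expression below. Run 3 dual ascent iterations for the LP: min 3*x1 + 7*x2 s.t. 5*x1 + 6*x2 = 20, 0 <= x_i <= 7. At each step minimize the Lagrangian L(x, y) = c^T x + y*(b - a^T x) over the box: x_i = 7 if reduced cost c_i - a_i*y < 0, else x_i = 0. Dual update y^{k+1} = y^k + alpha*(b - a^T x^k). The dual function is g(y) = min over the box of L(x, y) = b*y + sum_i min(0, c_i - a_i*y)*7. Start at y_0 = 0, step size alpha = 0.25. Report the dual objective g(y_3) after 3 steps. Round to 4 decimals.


Dual ascent for LP: min 3*x1 + 7*x2, 5*x1 + 6*x2 = 20, 0 <= x_i <= 7
Step 1: y^k = 0.0, reduced costs: (3.0, 7.0)
  x^k = (0.0, 0.0), subgradient = b - a^T x = 20.0
  y^{k+1} = 0.0 + 0.25*20.0 = 5.0
Step 2: y^k = 5.0, reduced costs: (-22.0, -23.0)
  x^k = (7.0, 7.0), subgradient = b - a^T x = -57.0
  y^{k+1} = 5.0 + 0.25*-57.0 = -9.25
Step 3: y^k = -9.25, reduced costs: (49.25, 62.5)
  x^k = (0.0, 0.0), subgradient = b - a^T x = 20.0
  y^{k+1} = -9.25 + 0.25*20.0 = -4.25
Dual objective at y_3 = -4.25: reduced costs (24.25, 32.5), box minimizer x = (0.0, 0.0)
g(y_3) = b*y + (c1 - a1*y)*x1 + (c2 - a2*y)*x2 = 20*(-4.25) + 24.25*0.0 + 32.5*0.0 = -85.0 + 0.0 + 0.0 = -85.0


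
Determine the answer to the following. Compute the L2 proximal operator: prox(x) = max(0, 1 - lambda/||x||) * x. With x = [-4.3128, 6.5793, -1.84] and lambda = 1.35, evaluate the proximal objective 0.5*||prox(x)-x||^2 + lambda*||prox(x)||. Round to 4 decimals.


Step 1: Compute ||x||.
||x|| = 8.0792
Step 2: Compute scaling factor.
scale = max(0, 1 - 1.35/8.0792) = 0.8329
Step 3: prox(x) = [-3.5921, 5.4799, -1.5325]
||prox(x)|| = 6.7292
Step 4: Proximal objective.
0.5*||prox-x||^2 = 0.9113
lambda*||prox|| = 9.0844
Total = 9.9956


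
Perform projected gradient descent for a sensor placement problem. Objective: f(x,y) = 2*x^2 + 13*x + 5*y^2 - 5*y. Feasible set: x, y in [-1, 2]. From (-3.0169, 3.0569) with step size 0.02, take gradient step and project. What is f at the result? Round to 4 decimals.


Step 1: Compute gradient at (-3.0169, 3.0569).
grad_x = 2*2*-3.0169 + 13 = 0.9324
grad_y = 2*5*3.0569 - 5 = 25.569
Step 2: Gradient step.
x_raw = -3.0169 - 0.02*0.9324 = -3.0355
y_raw = 3.0569 - 0.02*25.569 = 2.5455
Step 3: Project onto [-1, 2].
x_proj = clip(-3.0355) = -1.0
y_proj = clip(2.5455) = 2.0
Step 4: Evaluate f.
f(-1.0, 2.0) = -1.0


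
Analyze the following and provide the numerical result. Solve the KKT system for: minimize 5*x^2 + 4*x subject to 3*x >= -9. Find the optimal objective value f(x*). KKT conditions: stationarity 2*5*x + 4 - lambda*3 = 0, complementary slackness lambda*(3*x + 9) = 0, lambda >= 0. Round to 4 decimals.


Step 1: Try lambda = 0 (constraint inactive).
Stationarity: 2*5*x + 4 = 0
x* = -4/(2*5) = -0.4
Check constraint: 3*-0.4 = -1.2 >= -9 -- satisfied.
Step 2: Compute optimal value.
f(x*) = 5*(-0.4)^2 + 4*(-0.4) = -0.8


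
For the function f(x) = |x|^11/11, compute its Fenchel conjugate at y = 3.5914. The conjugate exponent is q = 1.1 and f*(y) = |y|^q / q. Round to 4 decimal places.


The conjugate exponent q satisfies 1/p + 1/q = 1.
p = 11, so q = 11/(11 - 1) = 1.1
|y|^q = 3.5914^1.1 = 4.0812
f*(3.5914) = 4.0812 / 1.1 = 3.7102


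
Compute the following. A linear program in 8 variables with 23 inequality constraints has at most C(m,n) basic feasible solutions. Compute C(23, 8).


Each vertex corresponds to some choice of n active constraints out of m, so the number of vertices is at most C(m, n) = m! / (n!(m-n)!).
m = 23, n = 8
Numerator: 23 * 22 * 21 * 20 * 19 * 18 * 17 * 16
Denominator: 8! = 40320
C(23, 8) = 490314


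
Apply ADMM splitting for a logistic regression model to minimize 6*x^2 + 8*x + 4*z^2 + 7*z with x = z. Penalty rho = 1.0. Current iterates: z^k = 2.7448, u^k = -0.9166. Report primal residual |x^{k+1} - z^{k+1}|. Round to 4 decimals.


ADMM iteration with rho = 1.0, z^k = 2.7448, u^k = -0.9166
Step 1: x-update.
Minimize 6*x^2 + 8*x + (1.0/2)*(x - 2.7448 - 0.9166)^2
FOC: (2*6 + 1.0)*x = -8 + 1.0*(2.7448 + 0.9166)
x^{k+1} = -0.3337
Step 2: z-update.
Minimize 4*z^2 + 7*z + (1.0/2)*(-0.3337 - z - 0.9166)^2
FOC: (2*4 + 1.0)*z = -7 + 1.0*(-0.3337 - 0.9166)
z^{k+1} = -0.9167
Step 3: u-update.
u^{k+1} = -0.9166 - 0.3337 + 0.9167 = -0.3336
Step 4: Primal residual = |-0.3337 + 0.9167| = 0.583


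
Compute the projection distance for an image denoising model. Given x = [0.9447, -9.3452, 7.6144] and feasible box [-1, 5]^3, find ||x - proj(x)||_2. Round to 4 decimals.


Project each component onto [-1, 5].
clip(0.9447) = 0.9447, clip(-9.3452) = -1.0, clip(7.6144) = 5.0
Projection = [0.9447, -1.0, 5.0]
Squared diffs: [0.0, 69.6424, 6.8351]
Distance = sqrt(76.4775) = 8.7451


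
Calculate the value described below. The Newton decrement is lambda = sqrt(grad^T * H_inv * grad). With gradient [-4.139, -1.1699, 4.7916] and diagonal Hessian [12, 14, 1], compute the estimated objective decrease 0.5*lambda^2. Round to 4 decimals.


Step 1: H is diagonal, so H^(-1) * g = [-0.3449, -0.0836, 4.7916].
Step 2: g^T H^(-1) g = sum_i g_i^2 / H_ii
  = (-4.139)^2/12 + (-1.1699)^2/14 + (4.7916)^2/1
  = 1.4276 + 0.0978 + 22.9594 = 24.4848
Step 3: Objective decrease = 0.5 * g^T H^(-1) g = 12.2424


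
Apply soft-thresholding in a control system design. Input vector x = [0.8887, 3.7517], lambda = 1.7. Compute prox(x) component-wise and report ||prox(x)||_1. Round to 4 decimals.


Soft-thresholding with lambda = 1.7:
prox(0.8887) = sign(0.8887)*max(|0.8887| - 1.7, 0) = 0.0
prox(3.7517) = sign(3.7517)*max(|3.7517| - 1.7, 0) = 2.0517
prox(x) = [0.0, 2.0517]
||prox(x)||_1 = 0.0 + 2.0517 = 2.0517


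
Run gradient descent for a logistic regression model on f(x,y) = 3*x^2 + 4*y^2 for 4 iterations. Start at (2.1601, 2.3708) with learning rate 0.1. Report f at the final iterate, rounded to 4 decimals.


Gradient descent on f(x,y) = 3*x^2 + 4*y^2.
Starting point: (2.1601, 2.3708), alpha = 0.1
Step 1: grad_x = 2*3*2.1601 = 12.9606, grad_y = 2*4*2.3708 = 18.9664
  x_1 = 2.1601 - 0.1*12.9606 = 0.864
  y_1 = 2.3708 - 0.1*18.9664 = 0.4742
Step 2: grad_x = 2*3*0.864 = 5.1842, grad_y = 2*4*0.4742 = 3.7933
  x_2 = 0.864 - 0.1*5.1842 = 0.3456
  y_2 = 0.4742 - 0.1*3.7933 = 0.0948
Step 3: grad_x = 2*3*0.3456 = 2.0737, grad_y = 2*4*0.0948 = 0.7587
  x_3 = 0.3456 - 0.1*2.0737 = 0.1382
  y_3 = 0.0948 - 0.1*0.7587 = 0.019
Step 4: grad_x = 2*3*0.1382 = 0.8295, grad_y = 2*4*0.019 = 0.1517
  x_4 = 0.1382 - 0.1*0.8295 = 0.0553
  y_4 = 0.019 - 0.1*0.1517 = 0.0038
f(0.0553, 0.0038) = 3*0.0553^2 + 4*0.0038^2 = 0.0092


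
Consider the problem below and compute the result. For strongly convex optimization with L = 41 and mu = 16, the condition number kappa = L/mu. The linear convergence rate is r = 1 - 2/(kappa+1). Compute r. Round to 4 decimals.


Step 1: Compute the condition number.
kappa = L/mu = 41/16 = 2.5625
Step 2: Compute the convergence rate.
r = 1 - 2/(kappa + 1) = 1 - 2*mu/(L + mu) = (L - mu)/(L + mu) = 25/57 = 0.4386


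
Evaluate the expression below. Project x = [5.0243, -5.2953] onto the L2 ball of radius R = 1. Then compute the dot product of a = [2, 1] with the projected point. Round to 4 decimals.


Step 1: Compute ||x|| (intermediates to 6 decimals).
||x|| = sqrt(5.0243^2 + (-5.2953)^2) = 7.299575
Step 2: Project.
Since ||x|| > R, scale = R/||x|| = 1/7.299575 = 0.136994, proj(x) = scale * x
proj(x) = [0.688299, -0.725424]
Step 3: Dot product.
a^T * proj(x) = 2*0.688299 + 1*(-0.725424) = 0.6512


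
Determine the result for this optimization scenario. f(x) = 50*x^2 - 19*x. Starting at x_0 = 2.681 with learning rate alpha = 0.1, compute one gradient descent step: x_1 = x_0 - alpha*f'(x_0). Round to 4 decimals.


We compute the gradient at x_0 and apply the update.
f'(x) = 100*x - 19
f'(2.681) = 100*2.681 - 19 = 249.1
x_1 = 2.681 - 0.1*249.1 = -22.229


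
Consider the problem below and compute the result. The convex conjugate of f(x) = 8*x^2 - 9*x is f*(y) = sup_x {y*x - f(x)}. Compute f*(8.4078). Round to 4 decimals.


f*(y) = sup_x {y*x - a*x^2 - b*x} = sup_x {(y-b)*x - a*x^2}
FOC: (y - b) - 2a*x = 0 => x* = (y - b)/(2a)
x* = (8.4078 + 9)/(2*8) = 1.088
f*(8.4078) = (y-b)^2/(4a) = (8.4078 + 9)^2/(4*8)
= 303.0315/32 = 9.4697


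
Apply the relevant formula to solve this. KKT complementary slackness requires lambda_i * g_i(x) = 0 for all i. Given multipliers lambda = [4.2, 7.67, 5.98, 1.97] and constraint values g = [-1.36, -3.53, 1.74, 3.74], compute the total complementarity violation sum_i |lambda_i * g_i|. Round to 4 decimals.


KKT complementary slackness check:
lambda_1 * g_1 = 4.2 * -1.36 = -5.712
lambda_2 * g_2 = 7.67 * -3.53 = -27.0751
lambda_3 * g_3 = 5.98 * 1.74 = 10.4052
lambda_4 * g_4 = 1.97 * 3.74 = 7.3678
Total violation = 5.712 + 27.0751 + 10.4052 + 7.3678 = 50.5601


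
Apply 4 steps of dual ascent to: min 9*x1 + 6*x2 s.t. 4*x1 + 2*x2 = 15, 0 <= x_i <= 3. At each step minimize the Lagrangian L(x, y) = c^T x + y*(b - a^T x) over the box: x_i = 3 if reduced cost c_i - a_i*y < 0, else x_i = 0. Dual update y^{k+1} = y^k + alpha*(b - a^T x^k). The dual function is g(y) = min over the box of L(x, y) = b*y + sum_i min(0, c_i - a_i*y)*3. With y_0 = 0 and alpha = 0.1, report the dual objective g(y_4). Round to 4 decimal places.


Dual ascent for LP: min 9*x1 + 6*x2, 4*x1 + 2*x2 = 15, 0 <= x_i <= 3
Step 1: y^k = 0.0, reduced costs: (9.0, 6.0)
  x^k = (0.0, 0.0), subgradient = b - a^T x = 15.0
  y^{k+1} = 0.0 + 0.1*15.0 = 1.5
Step 2: y^k = 1.5, reduced costs: (3.0, 3.0)
  x^k = (0.0, 0.0), subgradient = b - a^T x = 15.0
  y^{k+1} = 1.5 + 0.1*15.0 = 3.0
Step 3: y^k = 3.0, reduced costs: (-3.0, 0.0)
  x^k = (3.0, 0.0), subgradient = b - a^T x = 3.0
  y^{k+1} = 3.0 + 0.1*3.0 = 3.3
Step 4: y^k = 3.3, reduced costs: (-4.2, -0.6)
  x^k = (3.0, 3.0), subgradient = b - a^T x = -3.0
  y^{k+1} = 3.3 + 0.1*-3.0 = 3.0
Dual objective at y_4 = 3.0: reduced costs (-3.0, 0.0), box minimizer x = (3.0, 0.0)
g(y_4) = b*y + (c1 - a1*y)*x1 + (c2 - a2*y)*x2 = 15*3.0 + (-3.0)*3.0 + 0.0*0.0 = 45.0 - 9.0 + 0.0 = 36.0


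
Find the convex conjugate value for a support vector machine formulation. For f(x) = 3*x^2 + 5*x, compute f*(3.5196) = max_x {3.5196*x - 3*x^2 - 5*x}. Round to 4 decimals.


f*(y) = sup_x {y*x - a*x^2 - b*x} = sup_x {(y-b)*x - a*x^2}
FOC: (y - b) - 2a*x = 0 => x* = (y - b)/(2a)
x* = (3.5196 - 5)/(2*3) = -0.2467
f*(3.5196) = (y-b)^2/(4a) = (3.5196 - 5)^2/(4*3)
= 2.1916/12 = 0.1826


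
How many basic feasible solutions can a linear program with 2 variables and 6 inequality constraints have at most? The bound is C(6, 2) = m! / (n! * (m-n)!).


Each vertex corresponds to some choice of n active constraints out of m, so the number of vertices is at most C(m, n) = m! / (n!(m-n)!).
m = 6, n = 2
Numerator: 6 * 5
Denominator: 2! = 2
C(6, 2) = 15


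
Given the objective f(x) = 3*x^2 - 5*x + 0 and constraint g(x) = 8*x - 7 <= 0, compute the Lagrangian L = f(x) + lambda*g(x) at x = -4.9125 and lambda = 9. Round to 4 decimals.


Step 1: Evaluate f(x).
f(-4.9125) = 3*(-4.9125)^2 - 5*(-4.9125) + 0 = 96.9605
Step 2: Evaluate g(x).
g(-4.9125) = 8*-4.9125 - 7 = -46.3
Step 3: Compute Lagrangian.
L = 96.9605 + 9*-46.3 = -319.7395


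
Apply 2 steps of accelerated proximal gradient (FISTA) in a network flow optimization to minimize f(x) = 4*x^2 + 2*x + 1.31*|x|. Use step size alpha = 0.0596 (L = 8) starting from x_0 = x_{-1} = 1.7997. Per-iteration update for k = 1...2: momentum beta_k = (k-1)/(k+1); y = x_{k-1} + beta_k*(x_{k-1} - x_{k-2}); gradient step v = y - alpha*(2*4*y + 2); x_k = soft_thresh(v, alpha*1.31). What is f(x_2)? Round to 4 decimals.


FISTA on f(x) = 4*x^2 + 2*x + 1.31*|x|
L = 8, alpha = 0.0596
Iteration 1: beta = 0.0, y = 1.7997 + 0.0*(1.7997 - 1.7997) = 1.7997
  grad(y) = 16.3976, v = y - alpha*grad = 0.8224
  prox(v) = soft_thresh(0.8224, 0.0781) = 0.7443
Iteration 2: beta = 0.3333, y = 0.7443 + 0.3333*(0.7443 - 1.7997) = 0.3925
  grad(y) = 5.1403, v = y - alpha*grad = 0.0862
  prox(v) = soft_thresh(0.0862, 0.0781) = 0.0081
f(x_2) = 4*0.0081^2 + 2*0.0081 + 1.31*|0.0081| = 0.0271


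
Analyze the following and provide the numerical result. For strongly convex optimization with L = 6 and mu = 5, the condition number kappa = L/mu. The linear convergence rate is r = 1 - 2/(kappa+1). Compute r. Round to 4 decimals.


Step 1: Compute the condition number.
kappa = L/mu = 6/5 = 1.2
Step 2: Compute the convergence rate.
r = 1 - 2/(kappa + 1) = 1 - 2*mu/(L + mu) = (L - mu)/(L + mu) = 1/11 = 0.0909


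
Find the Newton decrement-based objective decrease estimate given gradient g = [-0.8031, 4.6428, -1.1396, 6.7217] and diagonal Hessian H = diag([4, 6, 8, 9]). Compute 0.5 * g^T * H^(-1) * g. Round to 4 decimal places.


Step 1: H is diagonal, so H^(-1) * g = [-0.2008, 0.7738, -0.1425, 0.7469].
Step 2: g^T H^(-1) g = sum_i g_i^2 / H_ii
  = (-0.8031)^2/4 + (4.6428)^2/6 + (-1.1396)^2/8 + (6.7217)^2/9
  = 0.1612 + 3.5926 + 0.1623 + 5.0201 = 8.9363
Step 3: Objective decrease = 0.5 * g^T H^(-1) g = 4.4682


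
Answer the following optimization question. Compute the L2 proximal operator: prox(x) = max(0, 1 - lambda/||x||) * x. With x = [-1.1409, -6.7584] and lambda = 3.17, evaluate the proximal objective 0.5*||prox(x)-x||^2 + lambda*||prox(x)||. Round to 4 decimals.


Step 1: Compute ||x||.
||x|| = 6.854
Step 2: Compute scaling factor.
scale = max(0, 1 - 3.17/6.854) = 0.5375
Step 3: prox(x) = [-0.6132, -3.6326]
||prox(x)|| = 3.684
Step 4: Proximal objective.
0.5*||prox-x||^2 = 5.0245
lambda*||prox|| = 11.6783
Total = 16.7028


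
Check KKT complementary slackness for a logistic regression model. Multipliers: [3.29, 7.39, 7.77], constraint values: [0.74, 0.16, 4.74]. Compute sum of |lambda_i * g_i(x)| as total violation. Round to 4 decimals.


KKT complementary slackness check:
lambda_1 * g_1 = 3.29 * 0.74 = 2.4346
lambda_2 * g_2 = 7.39 * 0.16 = 1.1824
lambda_3 * g_3 = 7.77 * 4.74 = 36.8298
Total violation = 2.4346 + 1.1824 + 36.8298 = 40.4468


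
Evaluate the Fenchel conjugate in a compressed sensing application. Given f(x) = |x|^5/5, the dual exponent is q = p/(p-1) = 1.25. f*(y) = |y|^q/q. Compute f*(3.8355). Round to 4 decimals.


The conjugate exponent q satisfies 1/p + 1/q = 1.
p = 5, so q = 5/(5 - 1) = 1.25
|y|^q = 3.8355^1.25 = 5.3676
f*(3.8355) = 5.3676 / 1.25 = 4.2941


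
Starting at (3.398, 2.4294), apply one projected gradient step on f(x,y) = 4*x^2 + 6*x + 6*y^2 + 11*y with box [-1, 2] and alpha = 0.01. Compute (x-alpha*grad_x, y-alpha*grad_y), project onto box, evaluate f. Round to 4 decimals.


Step 1: Compute gradient at (3.398, 2.4294).
grad_x = 2*4*3.398 + 6 = 33.184
grad_y = 2*6*2.4294 + 11 = 40.1528
Step 2: Gradient step.
x_raw = 3.398 - 0.01*33.184 = 3.0662
y_raw = 2.4294 - 0.01*40.1528 = 2.0279
Step 3: Project onto [-1, 2].
x_proj = clip(3.0662) = 2.0
y_proj = clip(2.0279) = 2.0
Step 4: Evaluate f.
f(2.0, 2.0) = 74.0


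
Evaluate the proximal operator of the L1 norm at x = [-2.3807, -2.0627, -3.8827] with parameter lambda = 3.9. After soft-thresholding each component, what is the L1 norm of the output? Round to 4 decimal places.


Soft-thresholding with lambda = 3.9:
prox(-2.3807) = sign(-2.3807)*max(|-2.3807| - 3.9, 0) = 0.0
prox(-2.0627) = sign(-2.0627)*max(|-2.0627| - 3.9, 0) = 0.0
prox(-3.8827) = sign(-3.8827)*max(|-3.8827| - 3.9, 0) = 0.0
prox(x) = [0.0, 0.0, 0.0]
||prox(x)||_1 = 0.0 + 0.0 + 0.0 = 0.0


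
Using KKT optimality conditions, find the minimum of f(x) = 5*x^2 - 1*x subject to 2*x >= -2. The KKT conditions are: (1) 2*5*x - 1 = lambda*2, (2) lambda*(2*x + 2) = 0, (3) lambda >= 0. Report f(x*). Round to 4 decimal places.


Step 1: Try lambda = 0 (constraint inactive).
Stationarity: 2*5*x - 1 = 0
x* = 1/(2*5) = 0.1
Check constraint: 2*0.1 = 0.2 >= -2 -- satisfied.
Step 2: Compute optimal value.
f(x*) = 5*0.1^2 - 1*0.1 = -0.05


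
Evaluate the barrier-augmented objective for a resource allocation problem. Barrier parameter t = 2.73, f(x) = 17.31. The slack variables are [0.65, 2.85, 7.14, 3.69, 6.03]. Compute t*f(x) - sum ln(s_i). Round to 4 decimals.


Step 1: Compute log-barrier.
ln values: [-0.4308, 1.0473, 1.9657, 1.3056, 1.7967]
phi = -(-0.4308 + 1.0473 + 1.9657 + 1.3056 + 1.7967) = -5.6846
Step 2: Compute augmented objective.
t*f(x) = 2.73*17.31 = 47.2563
Total = 47.2563 - 5.6846 = 41.5717


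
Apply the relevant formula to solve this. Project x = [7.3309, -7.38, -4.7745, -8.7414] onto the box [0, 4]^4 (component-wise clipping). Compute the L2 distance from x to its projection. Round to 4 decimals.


Project each component onto [0, 4].
clip(7.3309) = 4.0, clip(-7.38) = 0.0, clip(-4.7745) = 0.0, clip(-8.7414) = 0.0
Projection = [4.0, 0.0, 0.0, 0.0]
Squared diffs: [11.0949, 54.4644, 22.7959, 76.4121]
Distance = sqrt(164.7673) = 12.8362


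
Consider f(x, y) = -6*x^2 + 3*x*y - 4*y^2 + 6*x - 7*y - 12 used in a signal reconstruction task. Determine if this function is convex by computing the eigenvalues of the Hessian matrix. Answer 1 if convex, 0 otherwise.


The Hessian of f(x,y) = -6*x^2 + 3*x*y - 4*y^2 + 6*x - 7*y - 12 is:
H = [[-12, 3], [3, -8]]
Trace = -12 - 8 = -20
Determinant = -12*-8 - (3)^2 = 87
Discriminant = (-20)^2 - 4*87 = 52.0
Eigenvalues: lambda_1 = -13.6056, lambda_2 = -6.3944
The function is not convex.

0


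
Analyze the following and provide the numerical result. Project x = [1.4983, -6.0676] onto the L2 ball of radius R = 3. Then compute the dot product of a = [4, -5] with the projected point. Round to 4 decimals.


Step 1: Compute ||x|| (intermediates to 6 decimals).
||x|| = sqrt(1.4983^2 + (-6.0676)^2) = 6.249854
Step 2: Project.
Since ||x|| > R, scale = R/||x|| = 3/6.249854 = 0.480011, proj(x) = scale * x
proj(x) = [0.7192, -2.912515]
Step 3: Dot product.
a^T * proj(x) = 4*0.7192 - 5*(-2.912515) = 17.4394


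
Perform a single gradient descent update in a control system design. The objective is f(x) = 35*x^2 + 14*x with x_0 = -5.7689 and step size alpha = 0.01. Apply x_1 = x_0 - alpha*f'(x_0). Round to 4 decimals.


We compute the gradient at x_0 and apply the update.
f'(x) = 70*x + 14
f'(-5.7689) = 70*-5.7689 + 14 = -389.823
x_1 = -5.7689 - 0.01*-389.823 = -1.8707


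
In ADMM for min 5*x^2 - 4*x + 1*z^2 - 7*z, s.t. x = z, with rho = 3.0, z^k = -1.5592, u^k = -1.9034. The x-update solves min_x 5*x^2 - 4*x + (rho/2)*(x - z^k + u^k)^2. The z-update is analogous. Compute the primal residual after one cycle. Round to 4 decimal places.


ADMM iteration with rho = 3.0, z^k = -1.5592, u^k = -1.9034
Step 1: x-update.
Minimize 5*x^2 - 4*x + (3.0/2)*(x + 1.5592 - 1.9034)^2
FOC: (2*5 + 3.0)*x = 4 + 3.0*(-1.5592 + 1.9034)
x^{k+1} = 0.3871
Step 2: z-update.
Minimize 1*z^2 - 7*z + (3.0/2)*(0.3871 - z - 1.9034)^2
FOC: (2*1 + 3.0)*z = 7 + 3.0*(0.3871 - 1.9034)
z^{k+1} = 0.4902
Step 3: u-update.
u^{k+1} = -1.9034 + 0.3871 - 0.4902 = -2.0065
Step 4: Primal residual = |0.3871 - 0.4902| = 0.1031


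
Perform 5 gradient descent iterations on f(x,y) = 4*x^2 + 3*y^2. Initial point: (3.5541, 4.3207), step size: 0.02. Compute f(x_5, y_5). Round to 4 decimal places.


Gradient descent on f(x,y) = 4*x^2 + 3*y^2.
Starting point: (3.5541, 4.3207), alpha = 0.02
Step 1: grad_x = 2*4*3.5541 = 28.4328, grad_y = 2*3*4.3207 = 25.9242
  x_1 = 3.5541 - 0.02*28.4328 = 2.9854
  y_1 = 4.3207 - 0.02*25.9242 = 3.8022
Step 2: grad_x = 2*4*2.9854 = 23.8836, grad_y = 2*3*3.8022 = 22.8133
  x_2 = 2.9854 - 0.02*23.8836 = 2.5078
  y_2 = 3.8022 - 0.02*22.8133 = 3.346
Step 3: grad_x = 2*4*2.5078 = 20.0622, grad_y = 2*3*3.346 = 20.0757
  x_3 = 2.5078 - 0.02*20.0622 = 2.1065
  y_3 = 3.346 - 0.02*20.0757 = 2.9444
Step 4: grad_x = 2*4*2.1065 = 16.8522, grad_y = 2*3*2.9444 = 17.6666
  x_4 = 2.1065 - 0.02*16.8522 = 1.7695
  y_4 = 2.9444 - 0.02*17.6666 = 2.5911
Step 5: grad_x = 2*4*1.7695 = 14.1559, grad_y = 2*3*2.5911 = 15.5466
  x_5 = 1.7695 - 0.02*14.1559 = 1.4864
  y_5 = 2.5911 - 0.02*15.5466 = 2.2802
f(1.4864, 2.2802) = 4*1.4864^2 + 3*2.2802^2 = 24.4347


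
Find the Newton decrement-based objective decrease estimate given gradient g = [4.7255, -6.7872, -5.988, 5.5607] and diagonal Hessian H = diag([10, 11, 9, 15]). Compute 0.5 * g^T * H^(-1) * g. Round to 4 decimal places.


Step 1: H is diagonal, so H^(-1) * g = [0.4726, -0.617, -0.6653, 0.3707].
Step 2: g^T H^(-1) g = sum_i g_i^2 / H_ii
  = (4.7255)^2/10 + (-6.7872)^2/11 + (-5.988)^2/9 + (5.5607)^2/15
  = 2.233 + 4.1878 + 3.984 + 2.0614 = 12.4663
Step 3: Objective decrease = 0.5 * g^T H^(-1) g = 6.2332


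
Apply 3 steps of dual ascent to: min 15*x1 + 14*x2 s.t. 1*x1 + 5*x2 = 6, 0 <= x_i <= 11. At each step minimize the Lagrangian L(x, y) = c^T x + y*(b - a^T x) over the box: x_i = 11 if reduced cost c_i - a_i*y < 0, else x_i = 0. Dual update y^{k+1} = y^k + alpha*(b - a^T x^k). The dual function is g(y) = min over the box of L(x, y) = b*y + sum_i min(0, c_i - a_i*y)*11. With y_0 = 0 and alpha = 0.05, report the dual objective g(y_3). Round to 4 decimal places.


Dual ascent for LP: min 15*x1 + 14*x2, 1*x1 + 5*x2 = 6, 0 <= x_i <= 11
Step 1: y^k = 0.0, reduced costs: (15.0, 14.0)
  x^k = (0.0, 0.0), subgradient = b - a^T x = 6.0
  y^{k+1} = 0.0 + 0.05*6.0 = 0.3
Step 2: y^k = 0.3, reduced costs: (14.7, 12.5)
  x^k = (0.0, 0.0), subgradient = b - a^T x = 6.0
  y^{k+1} = 0.3 + 0.05*6.0 = 0.6
Step 3: y^k = 0.6, reduced costs: (14.4, 11.0)
  x^k = (0.0, 0.0), subgradient = b - a^T x = 6.0
  y^{k+1} = 0.6 + 0.05*6.0 = 0.9
Dual objective at y_3 = 0.9: reduced costs (14.1, 9.5), box minimizer x = (0.0, 0.0)
g(y_3) = b*y + (c1 - a1*y)*x1 + (c2 - a2*y)*x2 = 6*0.9 + 14.1*0.0 + 9.5*0.0 = 5.4 + 0.0 + 0.0 = 5.4


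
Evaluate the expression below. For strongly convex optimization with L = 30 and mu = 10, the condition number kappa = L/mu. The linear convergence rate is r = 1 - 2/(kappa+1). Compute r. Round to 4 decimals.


Step 1: Compute the condition number.
kappa = L/mu = 30/10 = 3.0
Step 2: Compute the convergence rate.
r = 1 - 2/(kappa + 1) = 1 - 2*mu/(L + mu) = (L - mu)/(L + mu) = 20/40 = 0.5


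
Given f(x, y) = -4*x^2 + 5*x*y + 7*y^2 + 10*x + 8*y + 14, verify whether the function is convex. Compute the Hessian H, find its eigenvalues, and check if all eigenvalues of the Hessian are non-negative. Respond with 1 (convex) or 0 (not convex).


The Hessian of f(x,y) = -4*x^2 + 5*x*y + 7*y^2 + 10*x + 8*y + 14 is:
H = [[-8, 5], [5, 14]]
Trace = -8 + 14 = 6
Determinant = -8*14 - (5)^2 = -137
Discriminant = (6)^2 - 4*-137 = 584.0
Eigenvalues: lambda_1 = -9.083, lambda_2 = 15.083
The function is not convex.

0


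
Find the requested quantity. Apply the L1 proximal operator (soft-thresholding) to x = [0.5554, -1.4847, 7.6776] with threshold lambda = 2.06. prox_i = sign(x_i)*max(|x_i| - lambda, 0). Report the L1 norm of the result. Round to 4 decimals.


Soft-thresholding with lambda = 2.06:
prox(0.5554) = sign(0.5554)*max(|0.5554| - 2.06, 0) = 0.0
prox(-1.4847) = sign(-1.4847)*max(|-1.4847| - 2.06, 0) = 0.0
prox(7.6776) = sign(7.6776)*max(|7.6776| - 2.06, 0) = 5.6176
prox(x) = [0.0, 0.0, 5.6176]
||prox(x)||_1 = 0.0 + 0.0 + 5.6176 = 5.6176


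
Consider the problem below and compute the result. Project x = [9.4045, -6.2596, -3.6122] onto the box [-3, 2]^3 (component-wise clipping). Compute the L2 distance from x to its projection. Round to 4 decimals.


Project each component onto [-3, 2].
clip(9.4045) = 2.0, clip(-6.2596) = -3.0, clip(-3.6122) = -3.0
Projection = [2.0, -3.0, -3.0]
Squared diffs: [54.8266, 10.625, 0.3748]
Distance = sqrt(65.8264) = 8.1133


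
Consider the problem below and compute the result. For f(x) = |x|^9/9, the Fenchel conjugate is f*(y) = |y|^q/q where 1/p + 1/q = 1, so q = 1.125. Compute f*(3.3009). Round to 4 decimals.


The conjugate exponent q satisfies 1/p + 1/q = 1.
p = 9, so q = 9/(9 - 1) = 1.125
|y|^q = 3.3009^1.125 = 3.8323
f*(3.3009) = 3.8323 / 1.125 = 3.4065


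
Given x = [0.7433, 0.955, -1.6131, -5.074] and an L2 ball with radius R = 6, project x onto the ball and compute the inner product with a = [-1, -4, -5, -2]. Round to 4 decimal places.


Step 1: Compute ||x|| (intermediates to 6 decimals).
||x|| = sqrt(0.7433^2 + 0.955^2 + (-1.6131)^2 + (-5.074)^2) = 5.460045
Step 2: Project.
Since ||x|| <= R, proj = x (no scaling needed).
proj(x) = [0.7433, 0.955, -1.6131, -5.074]
Step 3: Dot product.
a^T * proj(x) = -1*0.7433 - 4*0.955 - 5*(-1.6131) - 2*(-5.074) = 13.6502


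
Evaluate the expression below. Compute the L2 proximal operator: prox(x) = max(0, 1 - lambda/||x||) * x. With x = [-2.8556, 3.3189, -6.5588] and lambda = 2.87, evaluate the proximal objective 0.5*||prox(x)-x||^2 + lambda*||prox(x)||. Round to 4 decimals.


Step 1: Compute ||x||.
||x|| = 7.8859
Step 2: Compute scaling factor.
scale = max(0, 1 - 2.87/7.8859) = 0.6361
Step 3: prox(x) = [-1.8163, 2.111, -4.1718]
||prox(x)|| = 5.0159
Step 4: Proximal objective.
0.5*||prox-x||^2 = 4.1185
lambda*||prox|| = 14.3956
Total = 18.5141


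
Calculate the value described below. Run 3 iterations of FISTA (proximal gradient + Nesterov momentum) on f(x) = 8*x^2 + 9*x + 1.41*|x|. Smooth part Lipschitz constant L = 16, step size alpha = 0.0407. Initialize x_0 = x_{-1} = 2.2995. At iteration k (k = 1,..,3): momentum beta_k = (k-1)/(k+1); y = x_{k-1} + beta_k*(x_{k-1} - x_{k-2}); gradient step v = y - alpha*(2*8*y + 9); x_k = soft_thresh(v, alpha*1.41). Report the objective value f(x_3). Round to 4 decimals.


FISTA on f(x) = 8*x^2 + 9*x + 1.41*|x|
L = 16, alpha = 0.0407
Iteration 1: beta = 0.0, y = 2.2995 + 0.0*(2.2995 - 2.2995) = 2.2995
  grad(y) = 45.792, v = y - alpha*grad = 0.4358
  prox(v) = soft_thresh(0.4358, 0.0574) = 0.3784
Iteration 2: beta = 0.3333, y = 0.3784 + 0.3333*(0.3784 - 2.2995) = -0.262
  grad(y) = 4.8081, v = y - alpha*grad = -0.4577
  prox(v) = soft_thresh(-0.4577, 0.0574) = -0.4003
Iteration 3: beta = 0.5, y = -0.4003 + 0.5*(-0.4003 - 0.3784) = -0.7896
  grad(y) = -3.6342, v = y - alpha*grad = -0.6417
  prox(v) = soft_thresh(-0.6417, 0.0574) = -0.5843
f(x_3) = 8*(-0.5843)^2 + 9*(-0.5843) + 1.41*|-0.5843| = -1.7035


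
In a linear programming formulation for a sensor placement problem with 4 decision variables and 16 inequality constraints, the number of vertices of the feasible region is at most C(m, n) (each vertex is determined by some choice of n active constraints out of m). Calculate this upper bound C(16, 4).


Each vertex corresponds to some choice of n active constraints out of m, so the number of vertices is at most C(m, n) = m! / (n!(m-n)!).
m = 16, n = 4
Numerator: 16 * 15 * 14 * 13
Denominator: 4! = 24
C(16, 4) = 1820


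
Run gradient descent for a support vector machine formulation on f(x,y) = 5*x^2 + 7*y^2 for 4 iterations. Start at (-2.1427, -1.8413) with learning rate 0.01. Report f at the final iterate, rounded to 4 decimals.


Gradient descent on f(x,y) = 5*x^2 + 7*y^2.
Starting point: (-2.1427, -1.8413), alpha = 0.01
Step 1: grad_x = 2*5*-2.1427 = -21.427, grad_y = 2*7*-1.8413 = -25.7782
  x_1 = -2.1427 - 0.01*-21.427 = -1.9284
  y_1 = -1.8413 - 0.01*-25.7782 = -1.5835
Step 2: grad_x = 2*5*-1.9284 = -19.2843, grad_y = 2*7*-1.5835 = -22.1693
  x_2 = -1.9284 - 0.01*-19.2843 = -1.7356
  y_2 = -1.5835 - 0.01*-22.1693 = -1.3618
Step 3: grad_x = 2*5*-1.7356 = -17.3559, grad_y = 2*7*-1.3618 = -19.0656
  x_3 = -1.7356 - 0.01*-17.3559 = -1.562
  y_3 = -1.3618 - 0.01*-19.0656 = -1.1712
Step 4: grad_x = 2*5*-1.562 = -15.6203, grad_y = 2*7*-1.1712 = -16.3964
  x_4 = -1.562 - 0.01*-15.6203 = -1.4058
  y_4 = -1.1712 - 0.01*-16.3964 = -1.0072
f(-1.4058, -1.0072) = 5*(-1.4058)^2 + 7*(-1.0072)^2 = 16.983


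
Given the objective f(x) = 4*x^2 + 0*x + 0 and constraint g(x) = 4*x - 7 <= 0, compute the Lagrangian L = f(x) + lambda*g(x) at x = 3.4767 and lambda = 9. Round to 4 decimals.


Step 1: Evaluate f(x).
f(3.4767) = 4*3.4767^2 + 0*3.4767 + 0 = 48.3498
Step 2: Evaluate g(x).
g(3.4767) = 4*3.4767 - 7 = 6.9068
Step 3: Compute Lagrangian.
L = 48.3498 + 9*6.9068 = 110.511


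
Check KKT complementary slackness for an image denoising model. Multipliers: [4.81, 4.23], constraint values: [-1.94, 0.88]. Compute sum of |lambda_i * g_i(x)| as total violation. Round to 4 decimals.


KKT complementary slackness check:
lambda_1 * g_1 = 4.81 * -1.94 = -9.3314
lambda_2 * g_2 = 4.23 * 0.88 = 3.7224
Total violation = 9.3314 + 3.7224 = 13.0538


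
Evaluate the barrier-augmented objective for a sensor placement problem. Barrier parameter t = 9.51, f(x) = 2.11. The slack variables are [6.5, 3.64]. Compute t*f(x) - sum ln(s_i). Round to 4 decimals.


Step 1: Compute log-barrier.
ln values: [1.8718, 1.292]
phi = -(1.8718 + 1.292) = -3.1638
Step 2: Compute augmented objective.
t*f(x) = 9.51*2.11 = 20.0661
Total = 20.0661 - 3.1638 = 16.9023


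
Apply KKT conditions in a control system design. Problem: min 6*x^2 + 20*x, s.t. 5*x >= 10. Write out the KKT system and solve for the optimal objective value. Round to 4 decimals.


Step 1: Try lambda = 0 (constraint inactive).
x_unc = -20/(2*6) = -1.6667
Check: 5*-1.6667 = -8.3335 < 10 -- violated!
Step 2: Constraint must be active: 5*x = 10
x* = 10/5 = 2.0
lambda = (2*6*2.0 + 20)/5 = 8.8
Step 3: Compute optimal value.
f(x*) = 6*2.0^2 + 20*2.0 = 64.0


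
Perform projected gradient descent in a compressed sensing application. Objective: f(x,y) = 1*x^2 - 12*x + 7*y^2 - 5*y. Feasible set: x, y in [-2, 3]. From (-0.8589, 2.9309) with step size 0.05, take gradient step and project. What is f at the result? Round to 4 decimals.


Step 1: Compute gradient at (-0.8589, 2.9309).
grad_x = 2*1*-0.8589 - 12 = -13.7178
grad_y = 2*7*2.9309 - 5 = 36.0326
Step 2: Gradient step.
x_raw = -0.8589 - 0.05*-13.7178 = -0.173
y_raw = 2.9309 - 0.05*36.0326 = 1.1293
Step 3: Project onto [-2, 3].
x_proj = clip(-0.173) = -0.173
y_proj = clip(1.1293) = 1.1293
Step 4: Evaluate f.
f(-0.173, 1.1293) = 5.3865


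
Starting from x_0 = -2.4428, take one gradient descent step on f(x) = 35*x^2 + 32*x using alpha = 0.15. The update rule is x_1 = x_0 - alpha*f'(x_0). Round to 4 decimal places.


We compute the gradient at x_0 and apply the update.
f'(x) = 70*x + 32
f'(-2.4428) = 70*-2.4428 + 32 = -138.996
x_1 = -2.4428 - 0.15*-138.996 = 18.4066


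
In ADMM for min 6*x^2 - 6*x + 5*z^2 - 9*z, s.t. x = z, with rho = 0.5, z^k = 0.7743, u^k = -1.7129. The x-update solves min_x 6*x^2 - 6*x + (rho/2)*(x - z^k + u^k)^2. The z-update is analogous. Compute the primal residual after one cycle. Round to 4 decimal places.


ADMM iteration with rho = 0.5, z^k = 0.7743, u^k = -1.7129
Step 1: x-update.
Minimize 6*x^2 - 6*x + (0.5/2)*(x - 0.7743 - 1.7129)^2
FOC: (2*6 + 0.5)*x = 6 + 0.5*(0.7743 + 1.7129)
x^{k+1} = 0.5795
Step 2: z-update.
Minimize 5*z^2 - 9*z + (0.5/2)*(0.5795 - z - 1.7129)^2
FOC: (2*5 + 0.5)*z = 9 + 0.5*(0.5795 - 1.7129)
z^{k+1} = 0.8032
Step 3: u-update.
u^{k+1} = -1.7129 + 0.5795 - 0.8032 = -1.9366
Step 4: Primal residual = |0.5795 - 0.8032| = 0.2237


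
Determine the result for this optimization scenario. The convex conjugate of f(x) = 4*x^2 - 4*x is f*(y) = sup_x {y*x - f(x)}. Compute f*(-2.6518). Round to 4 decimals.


f*(y) = sup_x {y*x - a*x^2 - b*x} = sup_x {(y-b)*x - a*x^2}
FOC: (y - b) - 2a*x = 0 => x* = (y - b)/(2a)
x* = (-2.6518 + 4)/(2*4) = 0.1685
f*(-2.6518) = (y-b)^2/(4a) = (-2.6518 + 4)^2/(4*4)
= 1.8176/16 = 0.1136
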